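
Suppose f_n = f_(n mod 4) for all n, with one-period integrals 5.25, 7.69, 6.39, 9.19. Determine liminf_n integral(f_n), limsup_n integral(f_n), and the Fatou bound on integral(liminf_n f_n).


The sequence (integral(f_n)) is periodic with period 4, repeating the values 5.25, 7.69, 6.39, 9.19 indefinitely.
Step 1: For a periodic sequence, every tail (a_m, a_(m+1), ...) contains all 4 period values infinitely often.
Step 2: Hence inf of every tail = min of the period values = min(5.25, 7.69, 6.39, 9.19) = 5.25.
        liminf_n integral(f_n) = sup over m of (inf of tail from m) = 5.25.
Step 3: Similarly sup of every tail = max of the period values = 9.19.
        limsup_n integral(f_n) = 9.19.
Step 4: Fatou's lemma: integral(liminf_n f_n) <= liminf_n integral(f_n) = 5.25.
        So the integral of the pointwise liminf is at most 5.25.


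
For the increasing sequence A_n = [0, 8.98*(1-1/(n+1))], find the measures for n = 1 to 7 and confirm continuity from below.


By continuity of measure from below: if A_n increases to A, then m(A_n) -> m(A).
Here A = [0, 8.98], so m(A) = 8.98
Step 1: a_1 = 8.98*(1 - 1/2) = 4.49, m(A_1) = 4.49
Step 2: a_2 = 8.98*(1 - 1/3) = 5.9867, m(A_2) = 5.9867
Step 3: a_3 = 8.98*(1 - 1/4) = 6.735, m(A_3) = 6.735
Step 4: a_4 = 8.98*(1 - 1/5) = 7.184, m(A_4) = 7.184
Step 5: a_5 = 8.98*(1 - 1/6) = 7.4833, m(A_5) = 7.4833
Step 6: a_6 = 8.98*(1 - 1/7) = 7.6971, m(A_6) = 7.6971
Step 7: a_7 = 8.98*(1 - 1/8) = 7.8575, m(A_7) = 7.8575
Limit: m(A_n) -> m([0,8.98]) = 8.98


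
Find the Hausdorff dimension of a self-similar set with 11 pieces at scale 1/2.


For a self-similar set with N copies scaled by 1/r:
dim_H = log(N)/log(r) = log(11)/log(2)
= 2.397895/0.693147
= 3.459432


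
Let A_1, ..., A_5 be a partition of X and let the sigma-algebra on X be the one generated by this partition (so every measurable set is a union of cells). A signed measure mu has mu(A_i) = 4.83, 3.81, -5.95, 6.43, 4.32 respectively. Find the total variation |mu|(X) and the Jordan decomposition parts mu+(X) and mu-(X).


Step 1: Every measurable set is a union of atoms (the cells / points), so a Hahn decomposition is
  obtained by grouping atoms by sign: P = union of atoms with mu > 0, N = union of the remaining atoms.
  Atoms in P (indices): 1, 2, 4, 5;  atoms in N (indices): 3
  Positive values: 4.83, 3.81, 6.43, 4.32
  Negative values: -5.95
Step 2: mu+(X) = mu(P) = sum of positive atom values = 19.39
Step 3: mu-(X) = -mu(N) = sum of |negative atom values| = 5.95
Step 4: |mu|(X) = mu+(X) + mu-(X) = 19.39 + 5.95 = 25.34


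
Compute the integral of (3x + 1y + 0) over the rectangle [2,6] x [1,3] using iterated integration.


By Fubini, integrate in x first, then y.
Step 1: Fix y, integrate over x in [2,6]:
  integral(3x + 1y + 0, x=2..6)
  = 3*(6^2 - 2^2)/2 + (1y + 0)*(6 - 2)
  = 48 + (1y + 0)*4
  = 48 + 4y + 0
  = 48 + 4y
Step 2: Integrate over y in [1,3]:
  integral(48 + 4y, y=1..3)
  = 48*2 + 4*(3^2 - 1^2)/2
  = 96 + 16
  = 112


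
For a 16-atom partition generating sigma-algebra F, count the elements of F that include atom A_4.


Each element of F is a union of some subset S of the 16 atoms.
The element contains A_4 iff A_4 is in S.
So we count subsets S of {A_1,...,A_16} with A_4 in S: choose freely among the other 15 atoms.
Count = 2^(16-1) = 2^15 = 32768.


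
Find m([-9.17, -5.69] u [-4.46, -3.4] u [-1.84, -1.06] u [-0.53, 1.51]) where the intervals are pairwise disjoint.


For pairwise disjoint intervals, m(union) = sum of lengths.
= (-5.69 - -9.17) + (-3.4 - -4.46) + (-1.06 - -1.84) + (1.51 - -0.53)
= 3.48 + 1.06 + 0.78 + 2.04
= 7.36


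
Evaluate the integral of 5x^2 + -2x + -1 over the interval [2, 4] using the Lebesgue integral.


The Lebesgue integral of a Riemann-integrable function agrees with the Riemann integral.
Antiderivative F(x) = (5/3)x^3 + (-2/2)x^2 + -1x
F(4) = (5/3)*4^3 + (-2/2)*4^2 + -1*4
     = (5/3)*64 + (-2/2)*16 + -1*4
     = 106.666667 + -16 + -4
     = 86.666667
F(2) = 7.333333
Integral = F(4) - F(2) = 86.666667 - 7.333333 = 79.333333


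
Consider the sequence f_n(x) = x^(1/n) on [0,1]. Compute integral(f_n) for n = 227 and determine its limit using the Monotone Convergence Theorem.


At n = 227: f_227(x) = x^(1/227).
Step 1: integral(x^(1/227), 0, 1) = [x^(1/227+1) / (1/227+1)] from 0 to 1
     = 1 / (1/227 + 1) = 1 / ((227+1)/227) = 227/(227+1)
     = 227/228 = 0.995614
Step 2: As n -> infinity, f_n(x) = x^(1/n) -> 1 for x in (0,1], and f_n is increasing in n.
By MCT, lim_n integral(f_n) = integral(lim_n f_n) = integral(1, 0, 1) = 1.
Step 3: Verify convergence: 227/228 = 0.995614 -> 1


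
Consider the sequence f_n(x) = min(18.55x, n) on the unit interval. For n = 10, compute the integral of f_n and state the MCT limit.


f(x) = 18.55x on [0,1]; f_n(x) = min(18.55x, n). At n = 10:
Step 1: f(x) reaches 10 at x = 10/18.55 = 0.539084
Step 2: integral(f_10) = integral(18.55x, 0, 0.539084) + integral(10, 0.539084, 1)
       = 18.55*0.539084^2/2 + 10*(1 - 0.539084)
       = 2.695418 + 4.609164
       = 7.304582
Step 3: As n -> infinity, f_n increases to f, so by MCT integral(f_n) -> integral(f) = 18.55/2 = 9.275.
Convergence: integral(f_10) = 7.304582 -> 9.275 as n -> infinity


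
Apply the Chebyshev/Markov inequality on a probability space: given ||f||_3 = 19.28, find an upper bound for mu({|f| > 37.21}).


Chebyshev/Markov inequality: mu(|f| > eps) <= (||f||_p / eps)^p
Step 1: ||f||_3 / eps = 19.28 / 37.21 = 0.51814
Step 2: Raise to power p = 3:
  (0.51814)^3 = 0.139105
Step 3: Therefore mu(|f| > 37.21) <= 0.139105


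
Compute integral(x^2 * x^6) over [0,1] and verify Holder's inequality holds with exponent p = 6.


Step 1: Exact integral of f*g = integral(x^8, 0, 1) = 1/9
     = 0.111111
Step 2: Holder bound with p=6, q=1.2:
  ||f||_p = (integral x^12 dx)^(1/6) = (1/13)^(1/6) = 0.652143
  ||g||_q = (integral x^7.2 dx)^(1/1.2) = (1/8.2)^(1/1.2) = 0.173176
Step 3: Holder bound = ||f||_p * ||g||_q = 0.652143 * 0.173176 = 0.112936
Verification: 0.111111 <= 0.112936 (Holder holds)


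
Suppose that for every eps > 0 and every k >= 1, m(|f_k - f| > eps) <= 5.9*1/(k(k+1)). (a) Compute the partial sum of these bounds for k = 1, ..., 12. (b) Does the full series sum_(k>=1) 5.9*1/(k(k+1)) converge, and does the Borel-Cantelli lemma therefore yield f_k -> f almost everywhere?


Step 1: List the terms 5.9*1/(k(k+1)) for k = 1 to 12:
  k=1: 2.95
  k=2: 0.983333
  k=3: 0.491667
  k=4: 0.295
  k=5: 0.196667
  k=6: 0.140476
  k=7: 0.105357
  k=8: 0.081944
  k=9: 0.065556
  k=10: 0.053636
  k=11: 0.044697
  k=12: 0.037821
Step 2: Partial sum = 2.95 + 0.983333 + 0.491667 + 0.295 + 0.196667 + 0.140476 + 0.105357 + 0.081944 + 0.065556 + 0.053636 + 0.044697 + 0.037821
     = 5.446154
Step 3: The full series sum_(k>=1) 5.9*1/(k(k+1)) converges (telescoping series sum 1/(k(k+1)) = 1; a constant multiple of a convergent series converges).
Step 4: Fix eps > 0. Since sum_k m(|f_k - f| > eps) < infinity, the Borel-Cantelli lemma gives
        m(limsup_k {|f_k - f| > eps}) = 0, i.e. for a.e. x, |f_k(x) - f(x)| <= eps for all large k.
        Applying this with eps = 1/j for j = 1, 2, ... and intersecting the countably many full-measure sets,
        for a.e. x we get limsup_k |f_k(x) - f(x)| <= 1/j for every j, hence f_k -> f almost everywhere.
Conclusion: series converges; Borel-Cantelli yields f_k -> f a.e.


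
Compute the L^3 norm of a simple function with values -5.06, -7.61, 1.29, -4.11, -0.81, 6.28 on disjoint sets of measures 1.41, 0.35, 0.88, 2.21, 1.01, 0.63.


Step 1: Compute |f_i|^3 for each value:
  |-5.06|^3 = 129.554216
  |-7.61|^3 = 440.711081
  |1.29|^3 = 2.146689
  |-4.11|^3 = 69.426531
  |-0.81|^3 = 0.531441
  |6.28|^3 = 247.673152
Step 2: Multiply by measures and sum:
  129.554216 * 1.41 = 182.671445
  440.711081 * 0.35 = 154.248878
  2.146689 * 0.88 = 1.889086
  69.426531 * 2.21 = 153.432634
  0.531441 * 1.01 = 0.536755
  247.673152 * 0.63 = 156.034086
Sum = 182.671445 + 154.248878 + 1.889086 + 153.432634 + 0.536755 + 156.034086 = 648.812884
Step 3: Take the p-th root:
||f||_3 = (648.812884)^(1/3) = 8.657114


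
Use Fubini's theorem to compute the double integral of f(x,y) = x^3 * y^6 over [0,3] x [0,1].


By Fubini's theorem, the double integral factors as a product of single integrals:
Step 1: integral_0^3 x^3 dx = [x^4/4] from 0 to 3
     = 3^4/4 = 20.25
Step 2: integral_0^1 y^6 dy = [y^7/7] from 0 to 1
     = 1^7/7 = 0.142857
Step 3: Double integral = 20.25 * 0.142857 = 2.892857


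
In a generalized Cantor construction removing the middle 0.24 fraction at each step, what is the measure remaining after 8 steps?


Step 1: At each step, fraction remaining = 1 - 0.24 = 0.76
Step 2: After 8 steps, measure = (0.76)^8
Result = 0.111303


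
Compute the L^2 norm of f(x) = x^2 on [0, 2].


Step 1: ||f||_2 = (integral_0^2 |x^2|^2 dx)^(1/2)
     = (integral_0^2 x^4 dx)^(1/2)
Step 2: integral_0^2 x^4 dx = [x^5/(5)] from 0 to 2 = 2^5/5
     = 32/5 = 6.4
Step 3: ||f||_2 = (6.4)^(1/2) = 2.529822


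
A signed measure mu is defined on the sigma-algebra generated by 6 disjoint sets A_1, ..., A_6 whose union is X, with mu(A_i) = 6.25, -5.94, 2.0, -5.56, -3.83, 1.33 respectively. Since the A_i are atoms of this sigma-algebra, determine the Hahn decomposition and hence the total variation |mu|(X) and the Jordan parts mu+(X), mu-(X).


Step 1: Every measurable set is a union of atoms (the cells / points), so a Hahn decomposition is
  obtained by grouping atoms by sign: P = union of atoms with mu > 0, N = union of the remaining atoms.
  Atoms in P (indices): 1, 3, 6;  atoms in N (indices): 2, 4, 5
  Positive values: 6.25, 2, 1.33
  Negative values: -5.94, -5.56, -3.83
Step 2: mu+(X) = mu(P) = sum of positive atom values = 9.58
Step 3: mu-(X) = -mu(N) = sum of |negative atom values| = 15.33
Step 4: |mu|(X) = mu+(X) + mu-(X) = 9.58 + 15.33 = 24.91


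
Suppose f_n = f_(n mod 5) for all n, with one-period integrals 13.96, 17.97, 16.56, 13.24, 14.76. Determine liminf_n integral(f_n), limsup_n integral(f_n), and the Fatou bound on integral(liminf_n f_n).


The sequence (integral(f_n)) is periodic with period 5, repeating the values 13.96, 17.97, 16.56, 13.24, 14.76 indefinitely.
Step 1: For a periodic sequence, every tail (a_m, a_(m+1), ...) contains all 5 period values infinitely often.
Step 2: Hence inf of every tail = min of the period values = min(13.96, 17.97, 16.56, 13.24, 14.76) = 13.24.
        liminf_n integral(f_n) = sup over m of (inf of tail from m) = 13.24.
Step 3: Similarly sup of every tail = max of the period values = 17.97.
        limsup_n integral(f_n) = 17.97.
Step 4: Fatou's lemma: integral(liminf_n f_n) <= liminf_n integral(f_n) = 13.24.
        So the integral of the pointwise liminf is at most 13.24.


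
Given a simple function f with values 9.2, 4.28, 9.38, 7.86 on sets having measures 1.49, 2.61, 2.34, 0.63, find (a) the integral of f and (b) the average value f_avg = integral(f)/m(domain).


Step 1: Integral = sum(value_i * measure_i)
= 9.2*1.49 + 4.28*2.61 + 9.38*2.34 + 7.86*0.63
= 13.708 + 11.1708 + 21.9492 + 4.9518
= 51.7798
Step 2: Total measure of domain = 1.49 + 2.61 + 2.34 + 0.63 = 7.07
Step 3: Average value = 51.7798 / 7.07 = 7.323876


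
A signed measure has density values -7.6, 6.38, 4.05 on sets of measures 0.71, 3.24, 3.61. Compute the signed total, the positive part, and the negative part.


Step 1: Compute signed measure on each set:
  Set 1: -7.6 * 0.71 = -5.396
  Set 2: 6.38 * 3.24 = 20.6712
  Set 3: 4.05 * 3.61 = 14.6205
Step 2: Total signed measure = (-5.396) + (20.6712) + (14.6205)
     = 29.8957
Step 3: Positive part mu+(X) = sum of positive contributions = 35.2917
Step 4: Negative part mu-(X) = |sum of negative contributions| = 5.396


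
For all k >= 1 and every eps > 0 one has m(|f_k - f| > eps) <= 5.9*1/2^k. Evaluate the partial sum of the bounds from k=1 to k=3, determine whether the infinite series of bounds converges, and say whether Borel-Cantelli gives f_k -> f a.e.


Step 1: List the terms 5.9*1/2^k for k = 1 to 3:
  k=1: 2.95
  k=2: 1.475
  k=3: 0.7375
Step 2: Partial sum = 2.95 + 1.475 + 0.7375
     = 5.1625
Step 3: The full series sum_(k>=1) 5.9*1/2^k converges (geometric series with ratio 1/2 < 1; a constant multiple of a convergent series converges).
Step 4: Fix eps > 0. Since sum_k m(|f_k - f| > eps) < infinity, the Borel-Cantelli lemma gives
        m(limsup_k {|f_k - f| > eps}) = 0, i.e. for a.e. x, |f_k(x) - f(x)| <= eps for all large k.
        Applying this with eps = 1/j for j = 1, 2, ... and intersecting the countably many full-measure sets,
        for a.e. x we get limsup_k |f_k(x) - f(x)| <= 1/j for every j, hence f_k -> f almost everywhere.
Conclusion: series converges; Borel-Cantelli yields f_k -> f a.e.


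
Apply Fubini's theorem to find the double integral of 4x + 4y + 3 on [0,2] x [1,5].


By Fubini, integrate in x first, then y.
Step 1: Fix y, integrate over x in [0,2]:
  integral(4x + 4y + 3, x=0..2)
  = 4*(2^2 - 0^2)/2 + (4y + 3)*(2 - 0)
  = 8 + (4y + 3)*2
  = 8 + 8y + 6
  = 14 + 8y
Step 2: Integrate over y in [1,5]:
  integral(14 + 8y, y=1..5)
  = 14*4 + 8*(5^2 - 1^2)/2
  = 56 + 96
  = 152


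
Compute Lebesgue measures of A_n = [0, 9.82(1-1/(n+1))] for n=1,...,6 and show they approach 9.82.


By continuity of measure from below: if A_n increases to A, then m(A_n) -> m(A).
Here A = [0, 9.82], so m(A) = 9.82
Step 1: a_1 = 9.82*(1 - 1/2) = 4.91, m(A_1) = 4.91
Step 2: a_2 = 9.82*(1 - 1/3) = 6.5467, m(A_2) = 6.5467
Step 3: a_3 = 9.82*(1 - 1/4) = 7.365, m(A_3) = 7.365
Step 4: a_4 = 9.82*(1 - 1/5) = 7.856, m(A_4) = 7.856
Step 5: a_5 = 9.82*(1 - 1/6) = 8.1833, m(A_5) = 8.1833
Step 6: a_6 = 9.82*(1 - 1/7) = 8.4171, m(A_6) = 8.4171
Limit: m(A_n) -> m([0,9.82]) = 9.82


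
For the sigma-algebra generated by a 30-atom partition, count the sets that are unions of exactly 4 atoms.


Each element of F is a union of some subset of the 30 atoms.
Elements that are unions of exactly 4 atoms correspond to 4-element subsets of the 30 atoms.
Count = C(30, 4) = 30! / (4! * 26!) = 27405.


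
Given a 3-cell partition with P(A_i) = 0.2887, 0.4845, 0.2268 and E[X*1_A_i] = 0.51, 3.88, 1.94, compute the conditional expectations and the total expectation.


For each cell A_i: E[X|A_i] = E[X*1_A_i] / P(A_i)
Step 1: E[X|A_1] = 0.51 / 0.2887 = 1.76654
Step 2: E[X|A_2] = 3.88 / 0.4845 = 8.008256
Step 3: E[X|A_3] = 1.94 / 0.2268 = 8.553792
Verification: E[X] = sum E[X*1_A_i] = 0.51 + 3.88 + 1.94 = 6.33


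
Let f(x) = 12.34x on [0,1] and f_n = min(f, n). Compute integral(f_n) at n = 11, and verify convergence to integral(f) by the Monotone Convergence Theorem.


f(x) = 12.34x on [0,1]; f_n(x) = min(12.34x, n). At n = 11:
Step 1: f(x) reaches 11 at x = 11/12.34 = 0.89141
Step 2: integral(f_11) = integral(12.34x, 0, 0.89141) + integral(11, 0.89141, 1)
       = 12.34*0.89141^2/2 + 11*(1 - 0.89141)
       = 4.902755 + 1.194489
       = 6.097245
Step 3: As n -> infinity, f_n increases to f, so by MCT integral(f_n) -> integral(f) = 12.34/2 = 6.17.
Convergence: integral(f_11) = 6.097245 -> 6.17 as n -> infinity


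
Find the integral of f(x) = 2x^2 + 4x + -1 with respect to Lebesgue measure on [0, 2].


The Lebesgue integral of a Riemann-integrable function agrees with the Riemann integral.
Antiderivative F(x) = (2/3)x^3 + (4/2)x^2 + -1x
F(2) = (2/3)*2^3 + (4/2)*2^2 + -1*2
     = (2/3)*8 + (4/2)*4 + -1*2
     = 5.333333 + 8 + -2
     = 11.333333
F(0) = 0.0
Integral = F(2) - F(0) = 11.333333 - 0.0 = 11.333333


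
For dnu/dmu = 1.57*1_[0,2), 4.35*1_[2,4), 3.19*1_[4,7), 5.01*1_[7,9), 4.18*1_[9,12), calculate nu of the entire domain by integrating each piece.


Integrate each piece of the Radon-Nikodym derivative:
Step 1: integral_0^2 1.57 dx = 1.57*(2-0) = 1.57*2 = 3.14
Step 2: integral_2^4 4.35 dx = 4.35*(4-2) = 4.35*2 = 8.7
Step 3: integral_4^7 3.19 dx = 3.19*(7-4) = 3.19*3 = 9.57
Step 4: integral_7^9 5.01 dx = 5.01*(9-7) = 5.01*2 = 10.02
Step 5: integral_9^12 4.18 dx = 4.18*(12-9) = 4.18*3 = 12.54
Total: 3.14 + 8.7 + 9.57 + 10.02 + 12.54 = 43.97


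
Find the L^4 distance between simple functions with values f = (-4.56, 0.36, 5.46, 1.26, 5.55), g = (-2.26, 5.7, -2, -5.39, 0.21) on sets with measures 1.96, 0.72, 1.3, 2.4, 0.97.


Step 1: Compute differences f_i - g_i:
  -4.56 - -2.26 = -2.3
  0.36 - 5.7 = -5.34
  5.46 - -2 = 7.46
  1.26 - -5.39 = 6.65
  5.55 - 0.21 = 5.34
Step 2: Compute |diff|^4 * measure for each set:
  |-2.3|^4 * 1.96 = 27.9841 * 1.96 = 54.848836
  |-5.34|^4 * 0.72 = 813.139443 * 0.72 = 585.460399
  |7.46|^4 * 1.3 = 3097.100583 * 1.3 = 4026.230757
  |6.65|^4 * 2.4 = 1955.629506 * 2.4 = 4693.510815
  |5.34|^4 * 0.97 = 813.139443 * 0.97 = 788.74526
Step 3: Sum = 10148.796068
Step 4: ||f-g||_4 = (10148.796068)^(1/4) = 10.036993


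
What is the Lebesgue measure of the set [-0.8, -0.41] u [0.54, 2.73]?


For pairwise disjoint intervals, m(union) = sum of lengths.
= (-0.41 - -0.8) + (2.73 - 0.54)
= 0.39 + 2.19
= 2.58


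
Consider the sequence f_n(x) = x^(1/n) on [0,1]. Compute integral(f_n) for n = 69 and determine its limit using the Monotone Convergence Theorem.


At n = 69: f_69(x) = x^(1/69).
Step 1: integral(x^(1/69), 0, 1) = [x^(1/69+1) / (1/69+1)] from 0 to 1
     = 1 / (1/69 + 1) = 1 / ((69+1)/69) = 69/(69+1)
     = 69/70 = 0.985714
Step 2: As n -> infinity, f_n(x) = x^(1/n) -> 1 for x in (0,1], and f_n is increasing in n.
By MCT, lim_n integral(f_n) = integral(lim_n f_n) = integral(1, 0, 1) = 1.
Step 3: Verify convergence: 69/70 = 0.985714 -> 1


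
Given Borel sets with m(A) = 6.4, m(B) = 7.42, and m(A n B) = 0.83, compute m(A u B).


By inclusion-exclusion: m(A u B) = m(A) + m(B) - m(A n B)
= 6.4 + 7.42 - 0.83
= 12.99


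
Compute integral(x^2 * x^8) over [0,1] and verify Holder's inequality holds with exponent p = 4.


Step 1: Exact integral of f*g = integral(x^10, 0, 1) = 1/11
     = 0.090909
Step 2: Holder bound with p=4, q=1.333333:
  ||f||_p = (integral x^8 dx)^(1/4) = (1/9)^(1/4) = 0.57735
  ||g||_q = (integral x^10.666667 dx)^(1/1.333333) = (1/11.666667)^(1/1.333333) = 0.158413
Step 3: Holder bound = ||f||_p * ||g||_q = 0.57735 * 0.158413 = 0.09146
Verification: 0.090909 <= 0.09146 (Holder holds)


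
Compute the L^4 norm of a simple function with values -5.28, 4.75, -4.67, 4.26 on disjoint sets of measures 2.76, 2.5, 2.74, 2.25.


Step 1: Compute |f_i|^4 for each value:
  |-5.28|^4 = 777.205187
  |4.75|^4 = 509.066406
  |-4.67|^4 = 475.628119
  |4.26|^4 = 329.335386
Step 2: Multiply by measures and sum:
  777.205187 * 2.76 = 2145.086315
  509.066406 * 2.5 = 1272.666016
  475.628119 * 2.74 = 1303.221047
  329.335386 * 2.25 = 741.004618
Sum = 2145.086315 + 1272.666016 + 1303.221047 + 741.004618 = 5461.977995
Step 3: Take the p-th root:
||f||_4 = (5461.977995)^(1/4) = 8.596813


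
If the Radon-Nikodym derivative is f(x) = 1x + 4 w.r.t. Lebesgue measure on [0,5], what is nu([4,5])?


nu(A) = integral_A (dnu/dmu) dmu = integral_4^5 (1x + 4) dx
Step 1: Antiderivative F(x) = (1/2)x^2 + 4x
Step 2: F(5) = (1/2)*5^2 + 4*5 = 12.5 + 20 = 32.5
Step 3: F(4) = (1/2)*4^2 + 4*4 = 8 + 16 = 24
Step 4: nu([4,5]) = F(5) - F(4) = 32.5 - 24 = 8.5


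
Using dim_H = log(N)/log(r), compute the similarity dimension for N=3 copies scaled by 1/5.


For a self-similar set with N copies scaled by 1/r:
dim_H = log(N)/log(r) = log(3)/log(5)
= 1.098612/1.609438
= 0.682606


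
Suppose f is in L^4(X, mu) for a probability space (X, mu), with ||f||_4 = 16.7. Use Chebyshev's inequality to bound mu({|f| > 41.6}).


Chebyshev/Markov inequality: mu(|f| > eps) <= (||f||_p / eps)^p
Step 1: ||f||_4 / eps = 16.7 / 41.6 = 0.401442
Step 2: Raise to power p = 4:
  (0.401442)^4 = 0.025971
Step 3: Therefore mu(|f| > 41.6) <= 0.025971


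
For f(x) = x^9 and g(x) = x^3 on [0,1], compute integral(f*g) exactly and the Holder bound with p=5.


Step 1: Exact integral of f*g = integral(x^12, 0, 1) = 1/13
     = 0.076923
Step 2: Holder bound with p=5, q=1.25:
  ||f||_p = (integral x^45 dx)^(1/5) = (1/46)^(1/5) = 0.464995
  ||g||_q = (integral x^3.75 dx)^(1/1.25) = (1/4.75)^(1/1.25) = 0.287505
Step 3: Holder bound = ||f||_p * ||g||_q = 0.464995 * 0.287505 = 0.133688
Verification: 0.076923 <= 0.133688 (Holder holds)


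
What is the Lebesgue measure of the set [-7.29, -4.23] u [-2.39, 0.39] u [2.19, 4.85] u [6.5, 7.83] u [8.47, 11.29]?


For pairwise disjoint intervals, m(union) = sum of lengths.
= (-4.23 - -7.29) + (0.39 - -2.39) + (4.85 - 2.19) + (7.83 - 6.5) + (11.29 - 8.47)
= 3.06 + 2.78 + 2.66 + 1.33 + 2.82
= 12.65


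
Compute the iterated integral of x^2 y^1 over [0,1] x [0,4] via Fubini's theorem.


By Fubini's theorem, the double integral factors as a product of single integrals:
Step 1: integral_0^1 x^2 dx = [x^3/3] from 0 to 1
     = 1^3/3 = 0.333333
Step 2: integral_0^4 y^1 dy = [y^2/2] from 0 to 4
     = 4^2/2 = 8
Step 3: Double integral = 0.333333 * 8 = 2.666667


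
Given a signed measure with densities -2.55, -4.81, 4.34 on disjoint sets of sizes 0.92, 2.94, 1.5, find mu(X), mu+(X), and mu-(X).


Step 1: Compute signed measure on each set:
  Set 1: -2.55 * 0.92 = -2.346
  Set 2: -4.81 * 2.94 = -14.1414
  Set 3: 4.34 * 1.5 = 6.51
Step 2: Total signed measure = (-2.346) + (-14.1414) + (6.51)
     = -9.9774
Step 3: Positive part mu+(X) = sum of positive contributions = 6.51
Step 4: Negative part mu-(X) = |sum of negative contributions| = 16.4874


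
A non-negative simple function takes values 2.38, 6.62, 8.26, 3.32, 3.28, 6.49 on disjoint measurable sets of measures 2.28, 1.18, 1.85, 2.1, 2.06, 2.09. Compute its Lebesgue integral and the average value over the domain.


Step 1: Integral = sum(value_i * measure_i)
= 2.38*2.28 + 6.62*1.18 + 8.26*1.85 + 3.32*2.1 + 3.28*2.06 + 6.49*2.09
= 5.4264 + 7.8116 + 15.281 + 6.972 + 6.7568 + 13.5641
= 55.8119
Step 2: Total measure of domain = 2.28 + 1.18 + 1.85 + 2.1 + 2.06 + 2.09 = 11.56
Step 3: Average value = 55.8119 / 11.56 = 4.828019


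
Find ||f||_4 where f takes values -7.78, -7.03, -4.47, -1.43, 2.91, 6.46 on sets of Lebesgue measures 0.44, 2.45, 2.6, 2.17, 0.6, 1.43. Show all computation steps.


Step 1: Compute |f_i|^4 for each value:
  |-7.78|^4 = 3663.687207
  |-7.03|^4 = 2442.425357
  |-4.47|^4 = 399.236365
  |-1.43|^4 = 4.181616
  |2.91|^4 = 71.708718
  |6.46|^4 = 1741.526439
Step 2: Multiply by measures and sum:
  3663.687207 * 0.44 = 1612.022371
  2442.425357 * 2.45 = 5983.942124
  399.236365 * 2.6 = 1038.014549
  4.181616 * 2.17 = 9.074107
  71.708718 * 0.6 = 43.025231
  1741.526439 * 1.43 = 2490.382807
Sum = 1612.022371 + 5983.942124 + 1038.014549 + 9.074107 + 43.025231 + 2490.382807 = 11176.461188
Step 3: Take the p-th root:
||f||_4 = (11176.461188)^(1/4) = 10.281964


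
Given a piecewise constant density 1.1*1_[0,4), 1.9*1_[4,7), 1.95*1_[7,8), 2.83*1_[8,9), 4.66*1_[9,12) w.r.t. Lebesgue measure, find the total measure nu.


Integrate each piece of the Radon-Nikodym derivative:
Step 1: integral_0^4 1.1 dx = 1.1*(4-0) = 1.1*4 = 4.4
Step 2: integral_4^7 1.9 dx = 1.9*(7-4) = 1.9*3 = 5.7
Step 3: integral_7^8 1.95 dx = 1.95*(8-7) = 1.95*1 = 1.95
Step 4: integral_8^9 2.83 dx = 2.83*(9-8) = 2.83*1 = 2.83
Step 5: integral_9^12 4.66 dx = 4.66*(12-9) = 4.66*3 = 13.98
Total: 4.4 + 5.7 + 1.95 + 2.83 + 13.98 = 28.86


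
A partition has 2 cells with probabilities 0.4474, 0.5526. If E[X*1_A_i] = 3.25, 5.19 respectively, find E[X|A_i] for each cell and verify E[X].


For each cell A_i: E[X|A_i] = E[X*1_A_i] / P(A_i)
Step 1: E[X|A_1] = 3.25 / 0.4474 = 7.264193
Step 2: E[X|A_2] = 5.19 / 0.5526 = 9.391965
Verification: E[X] = sum E[X*1_A_i] = 3.25 + 5.19 = 8.44


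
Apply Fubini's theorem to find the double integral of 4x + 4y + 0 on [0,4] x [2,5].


By Fubini, integrate in x first, then y.
Step 1: Fix y, integrate over x in [0,4]:
  integral(4x + 4y + 0, x=0..4)
  = 4*(4^2 - 0^2)/2 + (4y + 0)*(4 - 0)
  = 32 + (4y + 0)*4
  = 32 + 16y + 0
  = 32 + 16y
Step 2: Integrate over y in [2,5]:
  integral(32 + 16y, y=2..5)
  = 32*3 + 16*(5^2 - 2^2)/2
  = 96 + 168
  = 264


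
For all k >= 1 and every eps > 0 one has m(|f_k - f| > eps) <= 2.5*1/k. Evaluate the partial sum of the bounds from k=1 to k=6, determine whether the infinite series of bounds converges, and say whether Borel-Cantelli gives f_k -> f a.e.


Step 1: List the terms 2.5*1/k for k = 1 to 6:
  k=1: 2.5
  k=2: 1.25
  k=3: 0.833333
  k=4: 0.625
  k=5: 0.5
  k=6: 0.416667
Step 2: Partial sum = 2.5 + 1.25 + 0.833333 + 0.625 + 0.5 + 0.416667
     = 6.125
Step 3: The full series sum_(k>=1) 2.5*1/k diverges (harmonic series, p = 1; a nonzero constant multiple of a divergent series diverges).
Step 4: The (first) Borel-Cantelli lemma requires a summable sequence of measures, so it does not apply here;
        from this bound alone no conclusion about a.e. convergence can be drawn (convergence in measure still
        gives an a.e.-convergent subsequence, but not a.e. convergence of the whole sequence).
Conclusion: series diverges; Borel-Cantelli is inconclusive about a.e. convergence of f_k.


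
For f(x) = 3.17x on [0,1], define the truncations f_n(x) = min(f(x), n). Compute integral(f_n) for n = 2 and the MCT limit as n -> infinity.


f(x) = 3.17x on [0,1]; f_n(x) = min(3.17x, n). At n = 2:
Step 1: f(x) reaches 2 at x = 2/3.17 = 0.630915
Step 2: integral(f_2) = integral(3.17x, 0, 0.630915) + integral(2, 0.630915, 1)
       = 3.17*0.630915^2/2 + 2*(1 - 0.630915)
       = 0.630915 + 0.73817
       = 1.369085
Step 3: As n -> infinity, f_n increases to f, so by MCT integral(f_n) -> integral(f) = 3.17/2 = 1.585.
Convergence: integral(f_2) = 1.369085 -> 1.585 as n -> infinity


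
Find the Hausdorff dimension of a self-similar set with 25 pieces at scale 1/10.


For a self-similar set with N copies scaled by 1/r:
dim_H = log(N)/log(r) = log(25)/log(10)
= 3.218876/2.302585
= 1.39794


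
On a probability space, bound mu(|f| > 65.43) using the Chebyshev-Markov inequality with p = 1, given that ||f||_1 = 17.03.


Chebyshev/Markov inequality: mu(|f| > eps) <= (||f||_p / eps)^p
Step 1: ||f||_1 / eps = 17.03 / 65.43 = 0.260278
Step 2: Raise to power p = 1:
  (0.260278)^1 = 0.260278
Step 3: Therefore mu(|f| > 65.43) <= 0.260278


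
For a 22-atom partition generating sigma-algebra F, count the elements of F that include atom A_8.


Each element of F is a union of some subset S of the 22 atoms.
The element contains A_8 iff A_8 is in S.
So we count subsets S of {A_1,...,A_22} with A_8 in S: choose freely among the other 21 atoms.
Count = 2^(22-1) = 2^21 = 2097152.


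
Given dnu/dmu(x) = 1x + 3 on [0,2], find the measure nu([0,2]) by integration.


nu(A) = integral_A (dnu/dmu) dmu = integral_0^2 (1x + 3) dx
Step 1: Antiderivative F(x) = (1/2)x^2 + 3x
Step 2: F(2) = (1/2)*2^2 + 3*2 = 2 + 6 = 8
Step 3: F(0) = (1/2)*0^2 + 3*0 = 0.0 + 0 = 0.0
Step 4: nu([0,2]) = F(2) - F(0) = 8 - 0.0 = 8


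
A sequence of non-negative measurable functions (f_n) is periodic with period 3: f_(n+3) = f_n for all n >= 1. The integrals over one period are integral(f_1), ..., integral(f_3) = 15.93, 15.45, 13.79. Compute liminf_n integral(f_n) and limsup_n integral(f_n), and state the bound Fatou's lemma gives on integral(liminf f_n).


The sequence (integral(f_n)) is periodic with period 3, repeating the values 15.93, 15.45, 13.79 indefinitely.
Step 1: For a periodic sequence, every tail (a_m, a_(m+1), ...) contains all 3 period values infinitely often.
Step 2: Hence inf of every tail = min of the period values = min(15.93, 15.45, 13.79) = 13.79.
        liminf_n integral(f_n) = sup over m of (inf of tail from m) = 13.79.
Step 3: Similarly sup of every tail = max of the period values = 15.93.
        limsup_n integral(f_n) = 15.93.
Step 4: Fatou's lemma: integral(liminf_n f_n) <= liminf_n integral(f_n) = 13.79.
        So the integral of the pointwise liminf is at most 13.79.


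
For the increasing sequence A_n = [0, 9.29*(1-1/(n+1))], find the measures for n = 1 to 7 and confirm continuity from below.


By continuity of measure from below: if A_n increases to A, then m(A_n) -> m(A).
Here A = [0, 9.29], so m(A) = 9.29
Step 1: a_1 = 9.29*(1 - 1/2) = 4.645, m(A_1) = 4.645
Step 2: a_2 = 9.29*(1 - 1/3) = 6.1933, m(A_2) = 6.1933
Step 3: a_3 = 9.29*(1 - 1/4) = 6.9675, m(A_3) = 6.9675
Step 4: a_4 = 9.29*(1 - 1/5) = 7.432, m(A_4) = 7.432
Step 5: a_5 = 9.29*(1 - 1/6) = 7.7417, m(A_5) = 7.7417
Step 6: a_6 = 9.29*(1 - 1/7) = 7.9629, m(A_6) = 7.9629
Step 7: a_7 = 9.29*(1 - 1/8) = 8.1288, m(A_7) = 8.1288
Limit: m(A_n) -> m([0,9.29]) = 9.29


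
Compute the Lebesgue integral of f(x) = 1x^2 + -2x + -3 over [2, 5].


The Lebesgue integral of a Riemann-integrable function agrees with the Riemann integral.
Antiderivative F(x) = (1/3)x^3 + (-2/2)x^2 + -3x
F(5) = (1/3)*5^3 + (-2/2)*5^2 + -3*5
     = (1/3)*125 + (-2/2)*25 + -3*5
     = 41.666667 + -25 + -15
     = 1.666667
F(2) = -7.333333
Integral = F(5) - F(2) = 1.666667 - -7.333333 = 9


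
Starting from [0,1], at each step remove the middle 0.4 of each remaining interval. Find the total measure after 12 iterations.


Step 1: At each step, fraction remaining = 1 - 0.4 = 0.6
Step 2: After 12 steps, measure = (0.6)^12
Result = 0.002177


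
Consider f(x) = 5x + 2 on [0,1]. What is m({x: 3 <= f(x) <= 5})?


f^(-1)([3, 5]) = {x : 3 <= 5x + 2 <= 5}
Solving: (3 - 2)/5 <= x <= (5 - 2)/5
= [0.2, 0.6]
Intersecting with [0,1]: [0.2, 0.6]
Measure = 0.6 - 0.2 = 0.4


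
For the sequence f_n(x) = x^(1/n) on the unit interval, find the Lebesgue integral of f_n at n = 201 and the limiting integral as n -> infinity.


At n = 201: f_201(x) = x^(1/201).
Step 1: integral(x^(1/201), 0, 1) = [x^(1/201+1) / (1/201+1)] from 0 to 1
     = 1 / (1/201 + 1) = 1 / ((201+1)/201) = 201/(201+1)
     = 201/202 = 0.99505
Step 2: As n -> infinity, f_n(x) = x^(1/n) -> 1 for x in (0,1], and f_n is increasing in n.
By MCT, lim_n integral(f_n) = integral(lim_n f_n) = integral(1, 0, 1) = 1.
Step 3: Verify convergence: 201/202 = 0.99505 -> 1


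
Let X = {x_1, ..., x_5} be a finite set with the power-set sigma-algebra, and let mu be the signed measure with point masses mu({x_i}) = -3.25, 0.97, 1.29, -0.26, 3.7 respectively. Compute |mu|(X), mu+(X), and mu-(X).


Step 1: Every measurable set is a union of atoms (the cells / points), so a Hahn decomposition is
  obtained by grouping atoms by sign: P = union of atoms with mu > 0, N = union of the remaining atoms.
  Atoms in P (indices): 2, 3, 5;  atoms in N (indices): 1, 4
  Positive values: 0.97, 1.29, 3.7
  Negative values: -3.25, -0.26
Step 2: mu+(X) = mu(P) = sum of positive atom values = 5.96
Step 3: mu-(X) = -mu(N) = sum of |negative atom values| = 3.51
Step 4: |mu|(X) = mu+(X) + mu-(X) = 5.96 + 3.51 = 9.47


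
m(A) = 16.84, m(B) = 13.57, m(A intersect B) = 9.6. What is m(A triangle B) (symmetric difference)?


m(A Delta B) = m(A) + m(B) - 2*m(A n B)
= 16.84 + 13.57 - 2*9.6
= 16.84 + 13.57 - 19.2
= 11.21


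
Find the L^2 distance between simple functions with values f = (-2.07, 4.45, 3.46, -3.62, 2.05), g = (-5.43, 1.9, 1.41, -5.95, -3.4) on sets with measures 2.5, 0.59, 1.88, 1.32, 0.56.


Step 1: Compute differences f_i - g_i:
  -2.07 - -5.43 = 3.36
  4.45 - 1.9 = 2.55
  3.46 - 1.41 = 2.05
  -3.62 - -5.95 = 2.33
  2.05 - -3.4 = 5.45
Step 2: Compute |diff|^2 * measure for each set:
  |3.36|^2 * 2.5 = 11.2896 * 2.5 = 28.224
  |2.55|^2 * 0.59 = 6.5025 * 0.59 = 3.836475
  |2.05|^2 * 1.88 = 4.2025 * 1.88 = 7.9007
  |2.33|^2 * 1.32 = 5.4289 * 1.32 = 7.166148
  |5.45|^2 * 0.56 = 29.7025 * 0.56 = 16.6334
Step 3: Sum = 63.760723
Step 4: ||f-g||_2 = (63.760723)^(1/2) = 7.985031


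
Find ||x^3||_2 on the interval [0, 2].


Step 1: ||f||_2 = (integral_0^2 |x^3|^2 dx)^(1/2)
     = (integral_0^2 x^6 dx)^(1/2)
Step 2: integral_0^2 x^6 dx = [x^7/(7)] from 0 to 2 = 2^7/7
     = 128/7 = 18.285714
Step 3: ||f||_2 = (18.285714)^(1/2) = 4.27618


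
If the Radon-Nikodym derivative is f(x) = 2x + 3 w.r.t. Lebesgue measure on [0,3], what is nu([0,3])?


nu(A) = integral_A (dnu/dmu) dmu = integral_0^3 (2x + 3) dx
Step 1: Antiderivative F(x) = (2/2)x^2 + 3x
Step 2: F(3) = (2/2)*3^2 + 3*3 = 9 + 9 = 18
Step 3: F(0) = (2/2)*0^2 + 3*0 = 0.0 + 0 = 0.0
Step 4: nu([0,3]) = F(3) - F(0) = 18 - 0.0 = 18


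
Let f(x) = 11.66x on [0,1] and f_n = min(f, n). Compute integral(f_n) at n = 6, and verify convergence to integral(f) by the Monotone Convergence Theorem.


f(x) = 11.66x on [0,1]; f_n(x) = min(11.66x, n). At n = 6:
Step 1: f(x) reaches 6 at x = 6/11.66 = 0.51458
Step 2: integral(f_6) = integral(11.66x, 0, 0.51458) + integral(6, 0.51458, 1)
       = 11.66*0.51458^2/2 + 6*(1 - 0.51458)
       = 1.543739 + 2.912521
       = 4.456261
Step 3: As n -> infinity, f_n increases to f, so by MCT integral(f_n) -> integral(f) = 11.66/2 = 5.83.
Convergence: integral(f_6) = 4.456261 -> 5.83 as n -> infinity


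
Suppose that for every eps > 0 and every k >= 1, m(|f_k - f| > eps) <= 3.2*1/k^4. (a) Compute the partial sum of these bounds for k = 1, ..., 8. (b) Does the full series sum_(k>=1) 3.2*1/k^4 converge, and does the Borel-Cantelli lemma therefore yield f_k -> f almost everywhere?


Step 1: List the terms 3.2*1/k^4 for k = 1 to 8:
  k=1: 3.2
  k=2: 0.2
  k=3: 0.039506
  k=4: 0.0125
  k=5: 0.00512
  k=6: 0.002469
  k=7: 0.001333
  k=8: 7.812500e-04
Step 2: Partial sum = 3.2 + 0.2 + 0.039506 + 0.0125 + 0.00512 + 0.002469 + 0.001333 + 7.812500e-04
     = 3.461709
Step 3: The full series sum_(k>=1) 3.2*1/k^4 converges (p-series with p = 4 > 1; a constant multiple of a convergent series converges).
Step 4: Fix eps > 0. Since sum_k m(|f_k - f| > eps) < infinity, the Borel-Cantelli lemma gives
        m(limsup_k {|f_k - f| > eps}) = 0, i.e. for a.e. x, |f_k(x) - f(x)| <= eps for all large k.
        Applying this with eps = 1/j for j = 1, 2, ... and intersecting the countably many full-measure sets,
        for a.e. x we get limsup_k |f_k(x) - f(x)| <= 1/j for every j, hence f_k -> f almost everywhere.
Conclusion: series converges; Borel-Cantelli yields f_k -> f a.e.


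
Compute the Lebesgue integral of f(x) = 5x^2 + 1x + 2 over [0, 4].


The Lebesgue integral of a Riemann-integrable function agrees with the Riemann integral.
Antiderivative F(x) = (5/3)x^3 + (1/2)x^2 + 2x
F(4) = (5/3)*4^3 + (1/2)*4^2 + 2*4
     = (5/3)*64 + (1/2)*16 + 2*4
     = 106.666667 + 8 + 8
     = 122.666667
F(0) = 0.0
Integral = F(4) - F(0) = 122.666667 - 0.0 = 122.666667


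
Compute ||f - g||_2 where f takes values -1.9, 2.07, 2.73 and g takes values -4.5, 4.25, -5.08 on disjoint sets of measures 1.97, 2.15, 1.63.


Step 1: Compute differences f_i - g_i:
  -1.9 - -4.5 = 2.6
  2.07 - 4.25 = -2.18
  2.73 - -5.08 = 7.81
Step 2: Compute |diff|^2 * measure for each set:
  |2.6|^2 * 1.97 = 6.76 * 1.97 = 13.3172
  |-2.18|^2 * 2.15 = 4.7524 * 2.15 = 10.21766
  |7.81|^2 * 1.63 = 60.9961 * 1.63 = 99.423643
Step 3: Sum = 122.958503
Step 4: ||f-g||_2 = (122.958503)^(1/2) = 11.088666


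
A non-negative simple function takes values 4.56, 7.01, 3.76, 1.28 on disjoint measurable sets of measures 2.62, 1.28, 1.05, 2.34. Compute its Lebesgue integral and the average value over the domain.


Step 1: Integral = sum(value_i * measure_i)
= 4.56*2.62 + 7.01*1.28 + 3.76*1.05 + 1.28*2.34
= 11.9472 + 8.9728 + 3.948 + 2.9952
= 27.8632
Step 2: Total measure of domain = 2.62 + 1.28 + 1.05 + 2.34 = 7.29
Step 3: Average value = 27.8632 / 7.29 = 3.822112


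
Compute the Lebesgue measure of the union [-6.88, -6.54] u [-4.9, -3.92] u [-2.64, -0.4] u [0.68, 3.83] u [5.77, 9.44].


For pairwise disjoint intervals, m(union) = sum of lengths.
= (-6.54 - -6.88) + (-3.92 - -4.9) + (-0.4 - -2.64) + (3.83 - 0.68) + (9.44 - 5.77)
= 0.34 + 0.98 + 2.24 + 3.15 + 3.67
= 10.38


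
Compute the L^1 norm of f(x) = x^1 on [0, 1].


Step 1: ||f||_1 = (integral_0^1 |x^1|^1 dx)^(1/1)
     = (integral_0^1 x^1 dx)^(1/1)
Step 2: integral_0^1 x^1 dx = [x^2/(2)] from 0 to 1 = 1^2/2
     = 1/2 = 0.5
Step 3: ||f||_1 = (0.5)^(1/1) = 0.5


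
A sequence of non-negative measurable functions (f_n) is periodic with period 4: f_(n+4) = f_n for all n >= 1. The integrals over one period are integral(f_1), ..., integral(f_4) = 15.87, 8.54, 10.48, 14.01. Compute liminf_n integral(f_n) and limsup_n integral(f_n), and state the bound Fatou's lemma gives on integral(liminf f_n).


The sequence (integral(f_n)) is periodic with period 4, repeating the values 15.87, 8.54, 10.48, 14.01 indefinitely.
Step 1: For a periodic sequence, every tail (a_m, a_(m+1), ...) contains all 4 period values infinitely often.
Step 2: Hence inf of every tail = min of the period values = min(15.87, 8.54, 10.48, 14.01) = 8.54.
        liminf_n integral(f_n) = sup over m of (inf of tail from m) = 8.54.
Step 3: Similarly sup of every tail = max of the period values = 15.87.
        limsup_n integral(f_n) = 15.87.
Step 4: Fatou's lemma: integral(liminf_n f_n) <= liminf_n integral(f_n) = 8.54.
        So the integral of the pointwise liminf is at most 8.54.


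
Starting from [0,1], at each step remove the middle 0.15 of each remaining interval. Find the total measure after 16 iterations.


Step 1: At each step, fraction remaining = 1 - 0.15 = 0.85
Step 2: After 16 steps, measure = (0.85)^16
Result = 0.074251


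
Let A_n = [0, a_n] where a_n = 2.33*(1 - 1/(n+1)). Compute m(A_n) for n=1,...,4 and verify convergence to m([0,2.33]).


By continuity of measure from below: if A_n increases to A, then m(A_n) -> m(A).
Here A = [0, 2.33], so m(A) = 2.33
Step 1: a_1 = 2.33*(1 - 1/2) = 1.165, m(A_1) = 1.165
Step 2: a_2 = 2.33*(1 - 1/3) = 1.5533, m(A_2) = 1.5533
Step 3: a_3 = 2.33*(1 - 1/4) = 1.7475, m(A_3) = 1.7475
Step 4: a_4 = 2.33*(1 - 1/5) = 1.864, m(A_4) = 1.864
Limit: m(A_n) -> m([0,2.33]) = 2.33


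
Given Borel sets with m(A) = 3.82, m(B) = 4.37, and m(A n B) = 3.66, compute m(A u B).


By inclusion-exclusion: m(A u B) = m(A) + m(B) - m(A n B)
= 3.82 + 4.37 - 3.66
= 4.53


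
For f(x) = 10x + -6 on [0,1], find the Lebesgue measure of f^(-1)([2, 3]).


f^(-1)([2, 3]) = {x : 2 <= 10x + -6 <= 3}
Solving: (2 - -6)/10 <= x <= (3 - -6)/10
= [0.8, 0.9]
Intersecting with [0,1]: [0.8, 0.9]
Measure = 0.9 - 0.8 = 0.1


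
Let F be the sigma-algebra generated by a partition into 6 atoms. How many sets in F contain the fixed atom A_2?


Each element of F is a union of some subset S of the 6 atoms.
The element contains A_2 iff A_2 is in S.
So we count subsets S of {A_1,...,A_6} with A_2 in S: choose freely among the other 5 atoms.
Count = 2^(6-1) = 2^5 = 32.


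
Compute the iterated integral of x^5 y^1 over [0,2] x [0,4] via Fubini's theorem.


By Fubini's theorem, the double integral factors as a product of single integrals:
Step 1: integral_0^2 x^5 dx = [x^6/6] from 0 to 2
     = 2^6/6 = 10.666667
Step 2: integral_0^4 y^1 dy = [y^2/2] from 0 to 4
     = 4^2/2 = 8
Step 3: Double integral = 10.666667 * 8 = 85.333333


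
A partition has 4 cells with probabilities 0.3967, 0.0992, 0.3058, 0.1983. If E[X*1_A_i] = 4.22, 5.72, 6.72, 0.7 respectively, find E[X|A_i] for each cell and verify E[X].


For each cell A_i: E[X|A_i] = E[X*1_A_i] / P(A_i)
Step 1: E[X|A_1] = 4.22 / 0.3967 = 10.637762
Step 2: E[X|A_2] = 5.72 / 0.0992 = 57.66129
Step 3: E[X|A_3] = 6.72 / 0.3058 = 21.975147
Step 4: E[X|A_4] = 0.7 / 0.1983 = 3.530005
Verification: E[X] = sum E[X*1_A_i] = 4.22 + 5.72 + 6.72 + 0.7 = 17.36


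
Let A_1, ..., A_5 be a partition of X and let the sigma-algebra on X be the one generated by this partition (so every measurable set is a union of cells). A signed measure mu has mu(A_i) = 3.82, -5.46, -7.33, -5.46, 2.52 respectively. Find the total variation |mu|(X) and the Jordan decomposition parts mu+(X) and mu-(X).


Step 1: Every measurable set is a union of atoms (the cells / points), so a Hahn decomposition is
  obtained by grouping atoms by sign: P = union of atoms with mu > 0, N = union of the remaining atoms.
  Atoms in P (indices): 1, 5;  atoms in N (indices): 2, 3, 4
  Positive values: 3.82, 2.52
  Negative values: -5.46, -7.33, -5.46
Step 2: mu+(X) = mu(P) = sum of positive atom values = 6.34
Step 3: mu-(X) = -mu(N) = sum of |negative atom values| = 18.25
Step 4: |mu|(X) = mu+(X) + mu-(X) = 6.34 + 18.25 = 24.59
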